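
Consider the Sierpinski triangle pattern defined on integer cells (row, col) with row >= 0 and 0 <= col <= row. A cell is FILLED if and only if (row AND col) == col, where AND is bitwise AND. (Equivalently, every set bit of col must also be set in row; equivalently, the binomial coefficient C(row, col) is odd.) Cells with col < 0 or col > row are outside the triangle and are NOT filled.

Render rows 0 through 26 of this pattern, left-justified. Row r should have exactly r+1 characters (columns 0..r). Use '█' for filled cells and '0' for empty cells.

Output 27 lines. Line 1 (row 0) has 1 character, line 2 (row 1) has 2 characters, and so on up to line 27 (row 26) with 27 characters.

Answer: █
██
█0█
████
█000█
██00██
█0█0█0█
████████
█0000000█
██000000██
█0█00000█0█
████0000████
█000█000█000█
██00██00██00██
█0█0█0█0█0█0█0█
████████████████
█000000000000000█
██00000000000000██
█0█0000000000000█0█
████000000000000████
█000█00000000000█000█
██00██0000000000██00██
█0█0█0█000000000█0█0█0█
████████00000000████████
█0000000█0000000█0000000█
██000000██000000██000000██
█0█00000█0█00000█0█00000█0█

Derivation:
r0=0: █
r1=1: ██
r2=10: █0█
r3=11: ████
r4=100: █000█
r5=101: ██00██
r6=110: █0█0█0█
r7=111: ████████
r8=1000: █0000000█
r9=1001: ██000000██
r10=1010: █0█00000█0█
r11=1011: ████0000████
r12=1100: █000█000█000█
r13=1101: ██00██00██00██
r14=1110: █0█0█0█0█0█0█0█
r15=1111: ████████████████
r16=10000: █000000000000000█
r17=10001: ██00000000000000██
r18=10010: █0█0000000000000█0█
r19=10011: ████000000000000████
r20=10100: █000█00000000000█000█
r21=10101: ██00██0000000000██00██
r22=10110: █0█0█0█000000000█0█0█0█
r23=10111: ████████00000000████████
r24=11000: █0000000█0000000█0000000█
r25=11001: ██000000██000000██000000██
r26=11010: █0█00000█0█00000█0█00000█0█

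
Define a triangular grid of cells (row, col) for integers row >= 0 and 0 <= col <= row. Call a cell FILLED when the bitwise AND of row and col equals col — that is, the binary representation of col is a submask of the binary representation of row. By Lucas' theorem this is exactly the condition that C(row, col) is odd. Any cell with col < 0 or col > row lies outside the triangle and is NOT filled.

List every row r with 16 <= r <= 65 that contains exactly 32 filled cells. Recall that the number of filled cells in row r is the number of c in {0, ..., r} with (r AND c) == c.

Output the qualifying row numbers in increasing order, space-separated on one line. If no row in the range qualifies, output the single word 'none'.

Row r has 2^popcount(r) filled cells, so we need popcount(r) = log2(32) = 5.
Scan r = 16..65 and keep those with exactly 5 one-bits:
r=16=10000 popcount=1 -> skip
r=17=10001 popcount=2 -> skip
r=18=10010 popcount=2 -> skip
r=19=10011 popcount=3 -> skip
r=20=10100 popcount=2 -> skip
r=21=10101 popcount=3 -> skip
r=22=10110 popcount=3 -> skip
r=23=10111 popcount=4 -> skip
r=24=11000 popcount=2 -> skip
r=25=11001 popcount=3 -> skip
r=26=11010 popcount=3 -> skip
r=27=11011 popcount=4 -> skip
r=28=11100 popcount=3 -> skip
r=29=11101 popcount=4 -> skip
r=30=11110 popcount=4 -> skip
r=31=11111 popcount=5 -> KEEP
r=32=100000 popcount=1 -> skip
r=33=100001 popcount=2 -> skip
r=34=100010 popcount=2 -> skip
r=35=100011 popcount=3 -> skip
r=36=100100 popcount=2 -> skip
r=37=100101 popcount=3 -> skip
r=38=100110 popcount=3 -> skip
r=39=100111 popcount=4 -> skip
r=40=101000 popcount=2 -> skip
r=41=101001 popcount=3 -> skip
r=42=101010 popcount=3 -> skip
r=43=101011 popcount=4 -> skip
r=44=101100 popcount=3 -> skip
r=45=101101 popcount=4 -> skip
r=46=101110 popcount=4 -> skip
r=47=101111 popcount=5 -> KEEP
r=48=110000 popcount=2 -> skip
r=49=110001 popcount=3 -> skip
r=50=110010 popcount=3 -> skip
r=51=110011 popcount=4 -> skip
r=52=110100 popcount=3 -> skip
r=53=110101 popcount=4 -> skip
r=54=110110 popcount=4 -> skip
r=55=110111 popcount=5 -> KEEP
r=56=111000 popcount=3 -> skip
r=57=111001 popcount=4 -> skip
r=58=111010 popcount=4 -> skip
r=59=111011 popcount=5 -> KEEP
r=60=111100 popcount=4 -> skip
r=61=111101 popcount=5 -> KEEP
r=62=111110 popcount=5 -> KEEP
r=63=111111 popcount=6 -> skip
r=64=1000000 popcount=1 -> skip
r=65=1000001 popcount=2 -> skip
Kept rows: 31 47 55 59 61 62

Answer: 31 47 55 59 61 62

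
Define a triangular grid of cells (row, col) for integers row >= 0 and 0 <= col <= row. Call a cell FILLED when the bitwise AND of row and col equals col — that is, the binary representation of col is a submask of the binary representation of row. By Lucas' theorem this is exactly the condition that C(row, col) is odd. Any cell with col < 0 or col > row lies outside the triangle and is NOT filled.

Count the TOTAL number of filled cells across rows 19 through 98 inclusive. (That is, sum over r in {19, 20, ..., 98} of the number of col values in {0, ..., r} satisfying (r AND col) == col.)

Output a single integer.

r19=10011 pc3: +8 =8
r20=10100 pc2: +4 =12
r21=10101 pc3: +8 =20
r22=10110 pc3: +8 =28
r23=10111 pc4: +16 =44
r24=11000 pc2: +4 =48
r25=11001 pc3: +8 =56
r26=11010 pc3: +8 =64
r27=11011 pc4: +16 =80
r28=11100 pc3: +8 =88
r29=11101 pc4: +16 =104
r30=11110 pc4: +16 =120
r31=11111 pc5: +32 =152
r32=100000 pc1: +2 =154
r33=100001 pc2: +4 =158
r34=100010 pc2: +4 =162
r35=100011 pc3: +8 =170
r36=100100 pc2: +4 =174
r37=100101 pc3: +8 =182
r38=100110 pc3: +8 =190
r39=100111 pc4: +16 =206
r40=101000 pc2: +4 =210
r41=101001 pc3: +8 =218
r42=101010 pc3: +8 =226
r43=101011 pc4: +16 =242
r44=101100 pc3: +8 =250
r45=101101 pc4: +16 =266
r46=101110 pc4: +16 =282
r47=101111 pc5: +32 =314
r48=110000 pc2: +4 =318
r49=110001 pc3: +8 =326
r50=110010 pc3: +8 =334
r51=110011 pc4: +16 =350
r52=110100 pc3: +8 =358
r53=110101 pc4: +16 =374
r54=110110 pc4: +16 =390
r55=110111 pc5: +32 =422
r56=111000 pc3: +8 =430
r57=111001 pc4: +16 =446
r58=111010 pc4: +16 =462
r59=111011 pc5: +32 =494
r60=111100 pc4: +16 =510
r61=111101 pc5: +32 =542
r62=111110 pc5: +32 =574
r63=111111 pc6: +64 =638
r64=1000000 pc1: +2 =640
r65=1000001 pc2: +4 =644
r66=1000010 pc2: +4 =648
r67=1000011 pc3: +8 =656
r68=1000100 pc2: +4 =660
r69=1000101 pc3: +8 =668
r70=1000110 pc3: +8 =676
r71=1000111 pc4: +16 =692
r72=1001000 pc2: +4 =696
r73=1001001 pc3: +8 =704
r74=1001010 pc3: +8 =712
r75=1001011 pc4: +16 =728
r76=1001100 pc3: +8 =736
r77=1001101 pc4: +16 =752
r78=1001110 pc4: +16 =768
r79=1001111 pc5: +32 =800
r80=1010000 pc2: +4 =804
r81=1010001 pc3: +8 =812
r82=1010010 pc3: +8 =820
r83=1010011 pc4: +16 =836
r84=1010100 pc3: +8 =844
r85=1010101 pc4: +16 =860
r86=1010110 pc4: +16 =876
r87=1010111 pc5: +32 =908
r88=1011000 pc3: +8 =916
r89=1011001 pc4: +16 =932
r90=1011010 pc4: +16 =948
r91=1011011 pc5: +32 =980
r92=1011100 pc4: +16 =996
r93=1011101 pc5: +32 =1028
r94=1011110 pc5: +32 =1060
r95=1011111 pc6: +64 =1124
r96=1100000 pc2: +4 =1128
r97=1100001 pc3: +8 =1136
r98=1100010 pc3: +8 =1144

Answer: 1144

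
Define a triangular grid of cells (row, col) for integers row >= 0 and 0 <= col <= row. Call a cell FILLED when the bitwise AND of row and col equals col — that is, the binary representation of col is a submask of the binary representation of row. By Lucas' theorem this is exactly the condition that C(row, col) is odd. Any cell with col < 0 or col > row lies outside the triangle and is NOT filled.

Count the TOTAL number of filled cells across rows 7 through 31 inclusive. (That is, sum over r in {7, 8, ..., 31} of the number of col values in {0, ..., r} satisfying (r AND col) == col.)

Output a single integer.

r7=111 pc3: +8 =8
r8=1000 pc1: +2 =10
r9=1001 pc2: +4 =14
r10=1010 pc2: +4 =18
r11=1011 pc3: +8 =26
r12=1100 pc2: +4 =30
r13=1101 pc3: +8 =38
r14=1110 pc3: +8 =46
r15=1111 pc4: +16 =62
r16=10000 pc1: +2 =64
r17=10001 pc2: +4 =68
r18=10010 pc2: +4 =72
r19=10011 pc3: +8 =80
r20=10100 pc2: +4 =84
r21=10101 pc3: +8 =92
r22=10110 pc3: +8 =100
r23=10111 pc4: +16 =116
r24=11000 pc2: +4 =120
r25=11001 pc3: +8 =128
r26=11010 pc3: +8 =136
r27=11011 pc4: +16 =152
r28=11100 pc3: +8 =160
r29=11101 pc4: +16 =176
r30=11110 pc4: +16 =192
r31=11111 pc5: +32 =224

Answer: 224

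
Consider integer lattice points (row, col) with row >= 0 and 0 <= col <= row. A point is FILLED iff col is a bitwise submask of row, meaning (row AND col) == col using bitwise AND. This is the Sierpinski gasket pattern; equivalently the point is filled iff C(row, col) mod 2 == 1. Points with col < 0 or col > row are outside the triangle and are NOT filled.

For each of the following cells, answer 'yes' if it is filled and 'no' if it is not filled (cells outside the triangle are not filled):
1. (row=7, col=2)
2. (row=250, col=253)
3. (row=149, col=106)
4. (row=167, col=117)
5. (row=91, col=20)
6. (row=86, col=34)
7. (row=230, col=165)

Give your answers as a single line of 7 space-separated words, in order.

(7,2): row=0b111, col=0b10, row AND col = 0b10 = 2; 2 == 2 -> filled
(250,253): col outside [0, 250] -> not filled
(149,106): row=0b10010101, col=0b1101010, row AND col = 0b0 = 0; 0 != 106 -> empty
(167,117): row=0b10100111, col=0b1110101, row AND col = 0b100101 = 37; 37 != 117 -> empty
(91,20): row=0b1011011, col=0b10100, row AND col = 0b10000 = 16; 16 != 20 -> empty
(86,34): row=0b1010110, col=0b100010, row AND col = 0b10 = 2; 2 != 34 -> empty
(230,165): row=0b11100110, col=0b10100101, row AND col = 0b10100100 = 164; 164 != 165 -> empty

Answer: yes no no no no no no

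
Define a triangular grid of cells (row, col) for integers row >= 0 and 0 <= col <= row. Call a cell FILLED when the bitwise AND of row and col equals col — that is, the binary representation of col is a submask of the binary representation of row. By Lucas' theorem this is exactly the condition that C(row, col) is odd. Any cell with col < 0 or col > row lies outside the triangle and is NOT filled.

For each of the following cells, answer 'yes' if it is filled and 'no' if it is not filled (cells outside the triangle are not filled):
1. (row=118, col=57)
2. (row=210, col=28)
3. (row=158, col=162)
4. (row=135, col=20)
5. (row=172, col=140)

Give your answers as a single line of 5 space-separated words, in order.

Answer: no no no no yes

Derivation:
(118,57): row=0b1110110, col=0b111001, row AND col = 0b110000 = 48; 48 != 57 -> empty
(210,28): row=0b11010010, col=0b11100, row AND col = 0b10000 = 16; 16 != 28 -> empty
(158,162): col outside [0, 158] -> not filled
(135,20): row=0b10000111, col=0b10100, row AND col = 0b100 = 4; 4 != 20 -> empty
(172,140): row=0b10101100, col=0b10001100, row AND col = 0b10001100 = 140; 140 == 140 -> filled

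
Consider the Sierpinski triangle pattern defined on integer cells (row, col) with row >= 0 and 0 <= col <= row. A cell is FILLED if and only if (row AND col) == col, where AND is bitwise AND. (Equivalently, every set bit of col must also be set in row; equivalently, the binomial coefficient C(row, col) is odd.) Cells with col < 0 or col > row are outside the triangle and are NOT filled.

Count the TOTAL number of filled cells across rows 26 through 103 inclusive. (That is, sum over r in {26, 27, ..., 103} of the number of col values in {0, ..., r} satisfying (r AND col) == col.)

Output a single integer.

Answer: 1176

Derivation:
r26=11010 pc3: +8 =8
r27=11011 pc4: +16 =24
r28=11100 pc3: +8 =32
r29=11101 pc4: +16 =48
r30=11110 pc4: +16 =64
r31=11111 pc5: +32 =96
r32=100000 pc1: +2 =98
r33=100001 pc2: +4 =102
r34=100010 pc2: +4 =106
r35=100011 pc3: +8 =114
r36=100100 pc2: +4 =118
r37=100101 pc3: +8 =126
r38=100110 pc3: +8 =134
r39=100111 pc4: +16 =150
r40=101000 pc2: +4 =154
r41=101001 pc3: +8 =162
r42=101010 pc3: +8 =170
r43=101011 pc4: +16 =186
r44=101100 pc3: +8 =194
r45=101101 pc4: +16 =210
r46=101110 pc4: +16 =226
r47=101111 pc5: +32 =258
r48=110000 pc2: +4 =262
r49=110001 pc3: +8 =270
r50=110010 pc3: +8 =278
r51=110011 pc4: +16 =294
r52=110100 pc3: +8 =302
r53=110101 pc4: +16 =318
r54=110110 pc4: +16 =334
r55=110111 pc5: +32 =366
r56=111000 pc3: +8 =374
r57=111001 pc4: +16 =390
r58=111010 pc4: +16 =406
r59=111011 pc5: +32 =438
r60=111100 pc4: +16 =454
r61=111101 pc5: +32 =486
r62=111110 pc5: +32 =518
r63=111111 pc6: +64 =582
r64=1000000 pc1: +2 =584
r65=1000001 pc2: +4 =588
r66=1000010 pc2: +4 =592
r67=1000011 pc3: +8 =600
r68=1000100 pc2: +4 =604
r69=1000101 pc3: +8 =612
r70=1000110 pc3: +8 =620
r71=1000111 pc4: +16 =636
r72=1001000 pc2: +4 =640
r73=1001001 pc3: +8 =648
r74=1001010 pc3: +8 =656
r75=1001011 pc4: +16 =672
r76=1001100 pc3: +8 =680
r77=1001101 pc4: +16 =696
r78=1001110 pc4: +16 =712
r79=1001111 pc5: +32 =744
r80=1010000 pc2: +4 =748
r81=1010001 pc3: +8 =756
r82=1010010 pc3: +8 =764
r83=1010011 pc4: +16 =780
r84=1010100 pc3: +8 =788
r85=1010101 pc4: +16 =804
r86=1010110 pc4: +16 =820
r87=1010111 pc5: +32 =852
r88=1011000 pc3: +8 =860
r89=1011001 pc4: +16 =876
r90=1011010 pc4: +16 =892
r91=1011011 pc5: +32 =924
r92=1011100 pc4: +16 =940
r93=1011101 pc5: +32 =972
r94=1011110 pc5: +32 =1004
r95=1011111 pc6: +64 =1068
r96=1100000 pc2: +4 =1072
r97=1100001 pc3: +8 =1080
r98=1100010 pc3: +8 =1088
r99=1100011 pc4: +16 =1104
r100=1100100 pc3: +8 =1112
r101=1100101 pc4: +16 =1128
r102=1100110 pc4: +16 =1144
r103=1100111 pc5: +32 =1176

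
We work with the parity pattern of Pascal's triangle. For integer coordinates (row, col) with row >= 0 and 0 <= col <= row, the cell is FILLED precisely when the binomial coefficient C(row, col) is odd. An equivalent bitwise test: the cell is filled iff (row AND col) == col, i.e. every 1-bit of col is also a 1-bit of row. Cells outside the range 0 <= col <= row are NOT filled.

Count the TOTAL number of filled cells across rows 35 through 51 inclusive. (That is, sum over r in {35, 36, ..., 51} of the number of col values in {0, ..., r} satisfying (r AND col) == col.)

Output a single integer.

Answer: 188

Derivation:
r35=100011 pc3: +8 =8
r36=100100 pc2: +4 =12
r37=100101 pc3: +8 =20
r38=100110 pc3: +8 =28
r39=100111 pc4: +16 =44
r40=101000 pc2: +4 =48
r41=101001 pc3: +8 =56
r42=101010 pc3: +8 =64
r43=101011 pc4: +16 =80
r44=101100 pc3: +8 =88
r45=101101 pc4: +16 =104
r46=101110 pc4: +16 =120
r47=101111 pc5: +32 =152
r48=110000 pc2: +4 =156
r49=110001 pc3: +8 =164
r50=110010 pc3: +8 =172
r51=110011 pc4: +16 =188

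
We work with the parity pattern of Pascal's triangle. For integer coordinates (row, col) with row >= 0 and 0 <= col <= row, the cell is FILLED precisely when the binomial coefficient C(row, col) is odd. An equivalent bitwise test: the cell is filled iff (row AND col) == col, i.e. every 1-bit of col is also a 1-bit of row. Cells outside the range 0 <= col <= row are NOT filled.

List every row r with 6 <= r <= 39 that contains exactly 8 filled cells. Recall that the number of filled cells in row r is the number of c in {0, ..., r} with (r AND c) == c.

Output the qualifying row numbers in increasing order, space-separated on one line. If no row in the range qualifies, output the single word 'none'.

Answer: 7 11 13 14 19 21 22 25 26 28 35 37 38

Derivation:
Row r has 2^popcount(r) filled cells, so we need popcount(r) = log2(8) = 3.
Scan r = 6..39 and keep those with exactly 3 one-bits:
r=6=110 popcount=2 -> skip
r=7=111 popcount=3 -> KEEP
r=8=1000 popcount=1 -> skip
r=9=1001 popcount=2 -> skip
r=10=1010 popcount=2 -> skip
r=11=1011 popcount=3 -> KEEP
r=12=1100 popcount=2 -> skip
r=13=1101 popcount=3 -> KEEP
r=14=1110 popcount=3 -> KEEP
r=15=1111 popcount=4 -> skip
r=16=10000 popcount=1 -> skip
r=17=10001 popcount=2 -> skip
r=18=10010 popcount=2 -> skip
r=19=10011 popcount=3 -> KEEP
r=20=10100 popcount=2 -> skip
r=21=10101 popcount=3 -> KEEP
r=22=10110 popcount=3 -> KEEP
r=23=10111 popcount=4 -> skip
r=24=11000 popcount=2 -> skip
r=25=11001 popcount=3 -> KEEP
r=26=11010 popcount=3 -> KEEP
r=27=11011 popcount=4 -> skip
r=28=11100 popcount=3 -> KEEP
r=29=11101 popcount=4 -> skip
r=30=11110 popcount=4 -> skip
r=31=11111 popcount=5 -> skip
r=32=100000 popcount=1 -> skip
r=33=100001 popcount=2 -> skip
r=34=100010 popcount=2 -> skip
r=35=100011 popcount=3 -> KEEP
r=36=100100 popcount=2 -> skip
r=37=100101 popcount=3 -> KEEP
r=38=100110 popcount=3 -> KEEP
r=39=100111 popcount=4 -> skip
Kept rows: 7 11 13 14 19 21 22 25 26 28 35 37 38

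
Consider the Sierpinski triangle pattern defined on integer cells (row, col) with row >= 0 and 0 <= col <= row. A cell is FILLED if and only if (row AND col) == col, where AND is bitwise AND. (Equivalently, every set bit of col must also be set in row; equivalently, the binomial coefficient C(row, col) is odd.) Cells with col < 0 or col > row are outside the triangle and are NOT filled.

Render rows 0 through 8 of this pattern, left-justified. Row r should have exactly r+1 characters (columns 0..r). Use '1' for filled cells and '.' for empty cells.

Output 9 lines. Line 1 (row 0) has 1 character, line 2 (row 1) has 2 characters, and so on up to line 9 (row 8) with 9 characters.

r0=0: 1
r1=1: 11
r2=10: 1.1
r3=11: 1111
r4=100: 1...1
r5=101: 11..11
r6=110: 1.1.1.1
r7=111: 11111111
r8=1000: 1.......1

Answer: 1
11
1.1
1111
1...1
11..11
1.1.1.1
11111111
1.......1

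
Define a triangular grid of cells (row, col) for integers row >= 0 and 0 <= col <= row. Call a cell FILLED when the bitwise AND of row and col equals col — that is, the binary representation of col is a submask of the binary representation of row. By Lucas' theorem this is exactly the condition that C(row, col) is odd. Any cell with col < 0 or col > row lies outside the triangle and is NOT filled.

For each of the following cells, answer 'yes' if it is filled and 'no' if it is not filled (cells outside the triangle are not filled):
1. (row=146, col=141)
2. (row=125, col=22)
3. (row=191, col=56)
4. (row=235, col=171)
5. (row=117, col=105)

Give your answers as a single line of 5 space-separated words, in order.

(146,141): row=0b10010010, col=0b10001101, row AND col = 0b10000000 = 128; 128 != 141 -> empty
(125,22): row=0b1111101, col=0b10110, row AND col = 0b10100 = 20; 20 != 22 -> empty
(191,56): row=0b10111111, col=0b111000, row AND col = 0b111000 = 56; 56 == 56 -> filled
(235,171): row=0b11101011, col=0b10101011, row AND col = 0b10101011 = 171; 171 == 171 -> filled
(117,105): row=0b1110101, col=0b1101001, row AND col = 0b1100001 = 97; 97 != 105 -> empty

Answer: no no yes yes no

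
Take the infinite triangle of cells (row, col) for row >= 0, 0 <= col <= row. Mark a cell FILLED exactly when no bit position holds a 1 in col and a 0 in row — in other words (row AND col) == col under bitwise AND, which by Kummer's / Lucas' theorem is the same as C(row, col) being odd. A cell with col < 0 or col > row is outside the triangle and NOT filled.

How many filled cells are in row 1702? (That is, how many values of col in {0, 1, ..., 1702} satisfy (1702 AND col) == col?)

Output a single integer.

1702 in binary = 11010100110
popcount(1702) = number of 1-bits in 11010100110 = 6
A col c satisfies (1702 AND c) == c iff every set bit of c is also set in 1702; each of the 6 set bits of 1702 can independently be on or off in c.
count = 2^6 = 64

Answer: 64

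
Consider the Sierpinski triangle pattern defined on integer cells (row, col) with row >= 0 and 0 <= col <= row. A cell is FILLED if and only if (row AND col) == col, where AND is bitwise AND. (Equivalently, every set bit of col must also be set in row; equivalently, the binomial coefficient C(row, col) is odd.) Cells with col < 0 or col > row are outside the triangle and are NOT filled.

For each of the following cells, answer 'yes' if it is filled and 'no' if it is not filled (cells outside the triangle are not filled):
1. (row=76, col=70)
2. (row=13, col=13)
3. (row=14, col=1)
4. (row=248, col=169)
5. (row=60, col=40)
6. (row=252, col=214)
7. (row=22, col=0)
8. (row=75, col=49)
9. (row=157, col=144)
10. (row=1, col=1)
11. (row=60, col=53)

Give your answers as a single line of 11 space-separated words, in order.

Answer: no yes no no yes no yes no yes yes no

Derivation:
(76,70): row=0b1001100, col=0b1000110, row AND col = 0b1000100 = 68; 68 != 70 -> empty
(13,13): row=0b1101, col=0b1101, row AND col = 0b1101 = 13; 13 == 13 -> filled
(14,1): row=0b1110, col=0b1, row AND col = 0b0 = 0; 0 != 1 -> empty
(248,169): row=0b11111000, col=0b10101001, row AND col = 0b10101000 = 168; 168 != 169 -> empty
(60,40): row=0b111100, col=0b101000, row AND col = 0b101000 = 40; 40 == 40 -> filled
(252,214): row=0b11111100, col=0b11010110, row AND col = 0b11010100 = 212; 212 != 214 -> empty
(22,0): row=0b10110, col=0b0, row AND col = 0b0 = 0; 0 == 0 -> filled
(75,49): row=0b1001011, col=0b110001, row AND col = 0b1 = 1; 1 != 49 -> empty
(157,144): row=0b10011101, col=0b10010000, row AND col = 0b10010000 = 144; 144 == 144 -> filled
(1,1): row=0b1, col=0b1, row AND col = 0b1 = 1; 1 == 1 -> filled
(60,53): row=0b111100, col=0b110101, row AND col = 0b110100 = 52; 52 != 53 -> empty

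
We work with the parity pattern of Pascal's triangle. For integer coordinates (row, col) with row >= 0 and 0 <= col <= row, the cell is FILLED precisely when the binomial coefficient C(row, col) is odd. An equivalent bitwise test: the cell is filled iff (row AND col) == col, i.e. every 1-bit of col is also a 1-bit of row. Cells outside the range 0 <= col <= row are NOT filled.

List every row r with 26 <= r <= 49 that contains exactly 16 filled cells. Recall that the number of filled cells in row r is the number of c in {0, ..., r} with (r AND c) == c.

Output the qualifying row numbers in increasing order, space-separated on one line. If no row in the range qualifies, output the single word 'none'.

Answer: 27 29 30 39 43 45 46

Derivation:
Row r has 2^popcount(r) filled cells, so we need popcount(r) = log2(16) = 4.
Scan r = 26..49 and keep those with exactly 4 one-bits:
r=26=11010 popcount=3 -> skip
r=27=11011 popcount=4 -> KEEP
r=28=11100 popcount=3 -> skip
r=29=11101 popcount=4 -> KEEP
r=30=11110 popcount=4 -> KEEP
r=31=11111 popcount=5 -> skip
r=32=100000 popcount=1 -> skip
r=33=100001 popcount=2 -> skip
r=34=100010 popcount=2 -> skip
r=35=100011 popcount=3 -> skip
r=36=100100 popcount=2 -> skip
r=37=100101 popcount=3 -> skip
r=38=100110 popcount=3 -> skip
r=39=100111 popcount=4 -> KEEP
r=40=101000 popcount=2 -> skip
r=41=101001 popcount=3 -> skip
r=42=101010 popcount=3 -> skip
r=43=101011 popcount=4 -> KEEP
r=44=101100 popcount=3 -> skip
r=45=101101 popcount=4 -> KEEP
r=46=101110 popcount=4 -> KEEP
r=47=101111 popcount=5 -> skip
r=48=110000 popcount=2 -> skip
r=49=110001 popcount=3 -> skip
Kept rows: 27 29 30 39 43 45 46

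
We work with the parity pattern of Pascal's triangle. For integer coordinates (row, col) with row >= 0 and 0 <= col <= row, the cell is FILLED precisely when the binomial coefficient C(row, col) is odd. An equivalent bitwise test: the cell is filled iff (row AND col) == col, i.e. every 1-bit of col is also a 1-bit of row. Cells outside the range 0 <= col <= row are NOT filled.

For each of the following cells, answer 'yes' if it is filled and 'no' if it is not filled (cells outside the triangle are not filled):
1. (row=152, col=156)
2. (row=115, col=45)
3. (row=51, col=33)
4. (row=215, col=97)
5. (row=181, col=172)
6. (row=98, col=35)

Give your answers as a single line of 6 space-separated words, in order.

(152,156): col outside [0, 152] -> not filled
(115,45): row=0b1110011, col=0b101101, row AND col = 0b100001 = 33; 33 != 45 -> empty
(51,33): row=0b110011, col=0b100001, row AND col = 0b100001 = 33; 33 == 33 -> filled
(215,97): row=0b11010111, col=0b1100001, row AND col = 0b1000001 = 65; 65 != 97 -> empty
(181,172): row=0b10110101, col=0b10101100, row AND col = 0b10100100 = 164; 164 != 172 -> empty
(98,35): row=0b1100010, col=0b100011, row AND col = 0b100010 = 34; 34 != 35 -> empty

Answer: no no yes no no no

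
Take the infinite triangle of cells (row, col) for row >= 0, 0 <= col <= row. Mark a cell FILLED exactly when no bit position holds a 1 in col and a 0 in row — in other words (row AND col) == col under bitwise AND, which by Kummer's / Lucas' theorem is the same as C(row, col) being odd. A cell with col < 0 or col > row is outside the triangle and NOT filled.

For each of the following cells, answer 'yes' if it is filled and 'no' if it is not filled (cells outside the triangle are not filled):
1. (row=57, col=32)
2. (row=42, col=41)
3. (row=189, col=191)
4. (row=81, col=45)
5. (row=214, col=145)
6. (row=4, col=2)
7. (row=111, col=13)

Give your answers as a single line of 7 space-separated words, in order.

Answer: yes no no no no no yes

Derivation:
(57,32): row=0b111001, col=0b100000, row AND col = 0b100000 = 32; 32 == 32 -> filled
(42,41): row=0b101010, col=0b101001, row AND col = 0b101000 = 40; 40 != 41 -> empty
(189,191): col outside [0, 189] -> not filled
(81,45): row=0b1010001, col=0b101101, row AND col = 0b1 = 1; 1 != 45 -> empty
(214,145): row=0b11010110, col=0b10010001, row AND col = 0b10010000 = 144; 144 != 145 -> empty
(4,2): row=0b100, col=0b10, row AND col = 0b0 = 0; 0 != 2 -> empty
(111,13): row=0b1101111, col=0b1101, row AND col = 0b1101 = 13; 13 == 13 -> filled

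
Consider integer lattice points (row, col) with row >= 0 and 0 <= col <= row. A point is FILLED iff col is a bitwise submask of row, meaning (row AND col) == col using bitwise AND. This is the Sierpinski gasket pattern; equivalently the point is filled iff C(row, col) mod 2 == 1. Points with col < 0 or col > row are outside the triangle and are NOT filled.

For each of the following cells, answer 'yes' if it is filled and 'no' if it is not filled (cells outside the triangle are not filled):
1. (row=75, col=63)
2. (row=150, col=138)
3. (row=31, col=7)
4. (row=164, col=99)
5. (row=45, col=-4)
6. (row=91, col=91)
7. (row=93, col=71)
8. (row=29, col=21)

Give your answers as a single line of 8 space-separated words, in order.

(75,63): row=0b1001011, col=0b111111, row AND col = 0b1011 = 11; 11 != 63 -> empty
(150,138): row=0b10010110, col=0b10001010, row AND col = 0b10000010 = 130; 130 != 138 -> empty
(31,7): row=0b11111, col=0b111, row AND col = 0b111 = 7; 7 == 7 -> filled
(164,99): row=0b10100100, col=0b1100011, row AND col = 0b100000 = 32; 32 != 99 -> empty
(45,-4): col outside [0, 45] -> not filled
(91,91): row=0b1011011, col=0b1011011, row AND col = 0b1011011 = 91; 91 == 91 -> filled
(93,71): row=0b1011101, col=0b1000111, row AND col = 0b1000101 = 69; 69 != 71 -> empty
(29,21): row=0b11101, col=0b10101, row AND col = 0b10101 = 21; 21 == 21 -> filled

Answer: no no yes no no yes no yes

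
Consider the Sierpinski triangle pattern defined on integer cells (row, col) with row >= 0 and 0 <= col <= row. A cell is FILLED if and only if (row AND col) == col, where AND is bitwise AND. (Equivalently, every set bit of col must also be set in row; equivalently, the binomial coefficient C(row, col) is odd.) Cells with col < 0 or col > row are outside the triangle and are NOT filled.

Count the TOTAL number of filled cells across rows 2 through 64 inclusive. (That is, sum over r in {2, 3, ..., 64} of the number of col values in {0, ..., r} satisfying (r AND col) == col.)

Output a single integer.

Answer: 728

Derivation:
r2=10 pc1: +2 =2
r3=11 pc2: +4 =6
r4=100 pc1: +2 =8
r5=101 pc2: +4 =12
r6=110 pc2: +4 =16
r7=111 pc3: +8 =24
r8=1000 pc1: +2 =26
r9=1001 pc2: +4 =30
r10=1010 pc2: +4 =34
r11=1011 pc3: +8 =42
r12=1100 pc2: +4 =46
r13=1101 pc3: +8 =54
r14=1110 pc3: +8 =62
r15=1111 pc4: +16 =78
r16=10000 pc1: +2 =80
r17=10001 pc2: +4 =84
r18=10010 pc2: +4 =88
r19=10011 pc3: +8 =96
r20=10100 pc2: +4 =100
r21=10101 pc3: +8 =108
r22=10110 pc3: +8 =116
r23=10111 pc4: +16 =132
r24=11000 pc2: +4 =136
r25=11001 pc3: +8 =144
r26=11010 pc3: +8 =152
r27=11011 pc4: +16 =168
r28=11100 pc3: +8 =176
r29=11101 pc4: +16 =192
r30=11110 pc4: +16 =208
r31=11111 pc5: +32 =240
r32=100000 pc1: +2 =242
r33=100001 pc2: +4 =246
r34=100010 pc2: +4 =250
r35=100011 pc3: +8 =258
r36=100100 pc2: +4 =262
r37=100101 pc3: +8 =270
r38=100110 pc3: +8 =278
r39=100111 pc4: +16 =294
r40=101000 pc2: +4 =298
r41=101001 pc3: +8 =306
r42=101010 pc3: +8 =314
r43=101011 pc4: +16 =330
r44=101100 pc3: +8 =338
r45=101101 pc4: +16 =354
r46=101110 pc4: +16 =370
r47=101111 pc5: +32 =402
r48=110000 pc2: +4 =406
r49=110001 pc3: +8 =414
r50=110010 pc3: +8 =422
r51=110011 pc4: +16 =438
r52=110100 pc3: +8 =446
r53=110101 pc4: +16 =462
r54=110110 pc4: +16 =478
r55=110111 pc5: +32 =510
r56=111000 pc3: +8 =518
r57=111001 pc4: +16 =534
r58=111010 pc4: +16 =550
r59=111011 pc5: +32 =582
r60=111100 pc4: +16 =598
r61=111101 pc5: +32 =630
r62=111110 pc5: +32 =662
r63=111111 pc6: +64 =726
r64=1000000 pc1: +2 =728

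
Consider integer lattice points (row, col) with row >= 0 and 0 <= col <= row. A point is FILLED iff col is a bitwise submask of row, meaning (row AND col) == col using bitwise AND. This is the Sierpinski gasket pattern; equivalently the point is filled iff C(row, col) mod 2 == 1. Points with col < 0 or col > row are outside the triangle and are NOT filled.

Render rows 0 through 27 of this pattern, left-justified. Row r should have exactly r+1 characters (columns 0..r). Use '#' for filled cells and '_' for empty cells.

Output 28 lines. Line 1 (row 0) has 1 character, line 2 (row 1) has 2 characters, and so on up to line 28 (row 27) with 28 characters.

r0=0: #
r1=1: ##
r2=10: #_#
r3=11: ####
r4=100: #___#
r5=101: ##__##
r6=110: #_#_#_#
r7=111: ########
r8=1000: #_______#
r9=1001: ##______##
r10=1010: #_#_____#_#
r11=1011: ####____####
r12=1100: #___#___#___#
r13=1101: ##__##__##__##
r14=1110: #_#_#_#_#_#_#_#
r15=1111: ################
r16=10000: #_______________#
r17=10001: ##______________##
r18=10010: #_#_____________#_#
r19=10011: ####____________####
r20=10100: #___#___________#___#
r21=10101: ##__##__________##__##
r22=10110: #_#_#_#_________#_#_#_#
r23=10111: ########________########
r24=11000: #_______#_______#_______#
r25=11001: ##______##______##______##
r26=11010: #_#_____#_#_____#_#_____#_#
r27=11011: ####____####____####____####

Answer: #
##
#_#
####
#___#
##__##
#_#_#_#
########
#_______#
##______##
#_#_____#_#
####____####
#___#___#___#
##__##__##__##
#_#_#_#_#_#_#_#
################
#_______________#
##______________##
#_#_____________#_#
####____________####
#___#___________#___#
##__##__________##__##
#_#_#_#_________#_#_#_#
########________########
#_______#_______#_______#
##______##______##______##
#_#_____#_#_____#_#_____#_#
####____####____####____####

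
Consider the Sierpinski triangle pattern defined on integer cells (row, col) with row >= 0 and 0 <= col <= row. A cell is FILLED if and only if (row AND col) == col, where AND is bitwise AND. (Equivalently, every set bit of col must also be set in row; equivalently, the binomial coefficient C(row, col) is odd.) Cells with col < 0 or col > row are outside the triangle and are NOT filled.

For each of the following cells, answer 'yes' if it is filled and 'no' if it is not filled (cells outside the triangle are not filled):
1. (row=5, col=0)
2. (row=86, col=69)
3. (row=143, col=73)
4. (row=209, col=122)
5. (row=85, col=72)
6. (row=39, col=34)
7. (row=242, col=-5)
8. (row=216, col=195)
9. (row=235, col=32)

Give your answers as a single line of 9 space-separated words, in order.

(5,0): row=0b101, col=0b0, row AND col = 0b0 = 0; 0 == 0 -> filled
(86,69): row=0b1010110, col=0b1000101, row AND col = 0b1000100 = 68; 68 != 69 -> empty
(143,73): row=0b10001111, col=0b1001001, row AND col = 0b1001 = 9; 9 != 73 -> empty
(209,122): row=0b11010001, col=0b1111010, row AND col = 0b1010000 = 80; 80 != 122 -> empty
(85,72): row=0b1010101, col=0b1001000, row AND col = 0b1000000 = 64; 64 != 72 -> empty
(39,34): row=0b100111, col=0b100010, row AND col = 0b100010 = 34; 34 == 34 -> filled
(242,-5): col outside [0, 242] -> not filled
(216,195): row=0b11011000, col=0b11000011, row AND col = 0b11000000 = 192; 192 != 195 -> empty
(235,32): row=0b11101011, col=0b100000, row AND col = 0b100000 = 32; 32 == 32 -> filled

Answer: yes no no no no yes no no yes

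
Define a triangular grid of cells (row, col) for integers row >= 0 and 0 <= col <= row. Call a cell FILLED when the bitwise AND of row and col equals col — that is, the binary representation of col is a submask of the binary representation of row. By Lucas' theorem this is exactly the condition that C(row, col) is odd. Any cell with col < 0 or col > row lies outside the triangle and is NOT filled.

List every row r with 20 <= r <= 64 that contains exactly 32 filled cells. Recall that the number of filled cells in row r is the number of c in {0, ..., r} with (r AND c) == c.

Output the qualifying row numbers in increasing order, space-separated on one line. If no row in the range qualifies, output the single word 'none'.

Row r has 2^popcount(r) filled cells, so we need popcount(r) = log2(32) = 5.
Scan r = 20..64 and keep those with exactly 5 one-bits:
r=20=10100 popcount=2 -> skip
r=21=10101 popcount=3 -> skip
r=22=10110 popcount=3 -> skip
r=23=10111 popcount=4 -> skip
r=24=11000 popcount=2 -> skip
r=25=11001 popcount=3 -> skip
r=26=11010 popcount=3 -> skip
r=27=11011 popcount=4 -> skip
r=28=11100 popcount=3 -> skip
r=29=11101 popcount=4 -> skip
r=30=11110 popcount=4 -> skip
r=31=11111 popcount=5 -> KEEP
r=32=100000 popcount=1 -> skip
r=33=100001 popcount=2 -> skip
r=34=100010 popcount=2 -> skip
r=35=100011 popcount=3 -> skip
r=36=100100 popcount=2 -> skip
r=37=100101 popcount=3 -> skip
r=38=100110 popcount=3 -> skip
r=39=100111 popcount=4 -> skip
r=40=101000 popcount=2 -> skip
r=41=101001 popcount=3 -> skip
r=42=101010 popcount=3 -> skip
r=43=101011 popcount=4 -> skip
r=44=101100 popcount=3 -> skip
r=45=101101 popcount=4 -> skip
r=46=101110 popcount=4 -> skip
r=47=101111 popcount=5 -> KEEP
r=48=110000 popcount=2 -> skip
r=49=110001 popcount=3 -> skip
r=50=110010 popcount=3 -> skip
r=51=110011 popcount=4 -> skip
r=52=110100 popcount=3 -> skip
r=53=110101 popcount=4 -> skip
r=54=110110 popcount=4 -> skip
r=55=110111 popcount=5 -> KEEP
r=56=111000 popcount=3 -> skip
r=57=111001 popcount=4 -> skip
r=58=111010 popcount=4 -> skip
r=59=111011 popcount=5 -> KEEP
r=60=111100 popcount=4 -> skip
r=61=111101 popcount=5 -> KEEP
r=62=111110 popcount=5 -> KEEP
r=63=111111 popcount=6 -> skip
r=64=1000000 popcount=1 -> skip
Kept rows: 31 47 55 59 61 62

Answer: 31 47 55 59 61 62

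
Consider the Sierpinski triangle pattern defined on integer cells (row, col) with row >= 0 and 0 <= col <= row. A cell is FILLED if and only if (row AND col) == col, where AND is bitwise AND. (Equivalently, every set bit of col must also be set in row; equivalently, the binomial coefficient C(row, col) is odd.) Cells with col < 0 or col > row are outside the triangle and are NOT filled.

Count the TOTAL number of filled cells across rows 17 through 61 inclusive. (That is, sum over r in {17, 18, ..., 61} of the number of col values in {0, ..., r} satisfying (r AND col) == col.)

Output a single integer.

Answer: 550

Derivation:
r17=10001 pc2: +4 =4
r18=10010 pc2: +4 =8
r19=10011 pc3: +8 =16
r20=10100 pc2: +4 =20
r21=10101 pc3: +8 =28
r22=10110 pc3: +8 =36
r23=10111 pc4: +16 =52
r24=11000 pc2: +4 =56
r25=11001 pc3: +8 =64
r26=11010 pc3: +8 =72
r27=11011 pc4: +16 =88
r28=11100 pc3: +8 =96
r29=11101 pc4: +16 =112
r30=11110 pc4: +16 =128
r31=11111 pc5: +32 =160
r32=100000 pc1: +2 =162
r33=100001 pc2: +4 =166
r34=100010 pc2: +4 =170
r35=100011 pc3: +8 =178
r36=100100 pc2: +4 =182
r37=100101 pc3: +8 =190
r38=100110 pc3: +8 =198
r39=100111 pc4: +16 =214
r40=101000 pc2: +4 =218
r41=101001 pc3: +8 =226
r42=101010 pc3: +8 =234
r43=101011 pc4: +16 =250
r44=101100 pc3: +8 =258
r45=101101 pc4: +16 =274
r46=101110 pc4: +16 =290
r47=101111 pc5: +32 =322
r48=110000 pc2: +4 =326
r49=110001 pc3: +8 =334
r50=110010 pc3: +8 =342
r51=110011 pc4: +16 =358
r52=110100 pc3: +8 =366
r53=110101 pc4: +16 =382
r54=110110 pc4: +16 =398
r55=110111 pc5: +32 =430
r56=111000 pc3: +8 =438
r57=111001 pc4: +16 =454
r58=111010 pc4: +16 =470
r59=111011 pc5: +32 =502
r60=111100 pc4: +16 =518
r61=111101 pc5: +32 =550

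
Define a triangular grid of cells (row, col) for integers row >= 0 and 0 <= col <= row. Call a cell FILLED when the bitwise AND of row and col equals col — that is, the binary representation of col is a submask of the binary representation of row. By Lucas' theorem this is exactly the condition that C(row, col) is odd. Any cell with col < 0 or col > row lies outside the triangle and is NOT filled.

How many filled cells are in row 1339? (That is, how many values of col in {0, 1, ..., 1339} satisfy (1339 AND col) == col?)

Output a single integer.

1339 in binary = 10100111011
popcount(1339) = number of 1-bits in 10100111011 = 7
A col c satisfies (1339 AND c) == c iff every set bit of c is also set in 1339; each of the 7 set bits of 1339 can independently be on or off in c.
count = 2^7 = 128

Answer: 128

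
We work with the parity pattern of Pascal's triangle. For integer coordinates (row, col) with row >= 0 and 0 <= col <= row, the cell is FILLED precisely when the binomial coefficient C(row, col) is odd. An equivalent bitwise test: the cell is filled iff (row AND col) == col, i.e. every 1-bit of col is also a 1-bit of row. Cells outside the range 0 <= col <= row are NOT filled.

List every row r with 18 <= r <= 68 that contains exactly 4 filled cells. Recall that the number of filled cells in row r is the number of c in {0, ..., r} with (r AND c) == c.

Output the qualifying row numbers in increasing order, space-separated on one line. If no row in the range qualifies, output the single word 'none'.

Answer: 18 20 24 33 34 36 40 48 65 66 68

Derivation:
Row r has 2^popcount(r) filled cells, so we need popcount(r) = log2(4) = 2.
Scan r = 18..68 and keep those with exactly 2 one-bits:
r=18=10010 popcount=2 -> KEEP
r=19=10011 popcount=3 -> skip
r=20=10100 popcount=2 -> KEEP
r=21=10101 popcount=3 -> skip
r=22=10110 popcount=3 -> skip
r=23=10111 popcount=4 -> skip
r=24=11000 popcount=2 -> KEEP
r=25=11001 popcount=3 -> skip
r=26=11010 popcount=3 -> skip
r=27=11011 popcount=4 -> skip
r=28=11100 popcount=3 -> skip
r=29=11101 popcount=4 -> skip
r=30=11110 popcount=4 -> skip
r=31=11111 popcount=5 -> skip
r=32=100000 popcount=1 -> skip
r=33=100001 popcount=2 -> KEEP
r=34=100010 popcount=2 -> KEEP
r=35=100011 popcount=3 -> skip
r=36=100100 popcount=2 -> KEEP
r=37=100101 popcount=3 -> skip
r=38=100110 popcount=3 -> skip
r=39=100111 popcount=4 -> skip
r=40=101000 popcount=2 -> KEEP
r=41=101001 popcount=3 -> skip
r=42=101010 popcount=3 -> skip
r=43=101011 popcount=4 -> skip
r=44=101100 popcount=3 -> skip
r=45=101101 popcount=4 -> skip
r=46=101110 popcount=4 -> skip
r=47=101111 popcount=5 -> skip
r=48=110000 popcount=2 -> KEEP
r=49=110001 popcount=3 -> skip
r=50=110010 popcount=3 -> skip
r=51=110011 popcount=4 -> skip
r=52=110100 popcount=3 -> skip
r=53=110101 popcount=4 -> skip
r=54=110110 popcount=4 -> skip
r=55=110111 popcount=5 -> skip
r=56=111000 popcount=3 -> skip
r=57=111001 popcount=4 -> skip
r=58=111010 popcount=4 -> skip
r=59=111011 popcount=5 -> skip
r=60=111100 popcount=4 -> skip
r=61=111101 popcount=5 -> skip
r=62=111110 popcount=5 -> skip
r=63=111111 popcount=6 -> skip
r=64=1000000 popcount=1 -> skip
r=65=1000001 popcount=2 -> KEEP
r=66=1000010 popcount=2 -> KEEP
r=67=1000011 popcount=3 -> skip
r=68=1000100 popcount=2 -> KEEP
Kept rows: 18 20 24 33 34 36 40 48 65 66 68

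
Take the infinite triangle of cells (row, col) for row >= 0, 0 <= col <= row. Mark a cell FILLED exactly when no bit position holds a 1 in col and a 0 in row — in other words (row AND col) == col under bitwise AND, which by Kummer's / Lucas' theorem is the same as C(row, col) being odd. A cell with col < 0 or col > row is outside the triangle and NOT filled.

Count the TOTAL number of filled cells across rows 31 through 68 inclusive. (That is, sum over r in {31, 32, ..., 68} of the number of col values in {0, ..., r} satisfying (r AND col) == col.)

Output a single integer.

Answer: 540

Derivation:
r31=11111 pc5: +32 =32
r32=100000 pc1: +2 =34
r33=100001 pc2: +4 =38
r34=100010 pc2: +4 =42
r35=100011 pc3: +8 =50
r36=100100 pc2: +4 =54
r37=100101 pc3: +8 =62
r38=100110 pc3: +8 =70
r39=100111 pc4: +16 =86
r40=101000 pc2: +4 =90
r41=101001 pc3: +8 =98
r42=101010 pc3: +8 =106
r43=101011 pc4: +16 =122
r44=101100 pc3: +8 =130
r45=101101 pc4: +16 =146
r46=101110 pc4: +16 =162
r47=101111 pc5: +32 =194
r48=110000 pc2: +4 =198
r49=110001 pc3: +8 =206
r50=110010 pc3: +8 =214
r51=110011 pc4: +16 =230
r52=110100 pc3: +8 =238
r53=110101 pc4: +16 =254
r54=110110 pc4: +16 =270
r55=110111 pc5: +32 =302
r56=111000 pc3: +8 =310
r57=111001 pc4: +16 =326
r58=111010 pc4: +16 =342
r59=111011 pc5: +32 =374
r60=111100 pc4: +16 =390
r61=111101 pc5: +32 =422
r62=111110 pc5: +32 =454
r63=111111 pc6: +64 =518
r64=1000000 pc1: +2 =520
r65=1000001 pc2: +4 =524
r66=1000010 pc2: +4 =528
r67=1000011 pc3: +8 =536
r68=1000100 pc2: +4 =540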